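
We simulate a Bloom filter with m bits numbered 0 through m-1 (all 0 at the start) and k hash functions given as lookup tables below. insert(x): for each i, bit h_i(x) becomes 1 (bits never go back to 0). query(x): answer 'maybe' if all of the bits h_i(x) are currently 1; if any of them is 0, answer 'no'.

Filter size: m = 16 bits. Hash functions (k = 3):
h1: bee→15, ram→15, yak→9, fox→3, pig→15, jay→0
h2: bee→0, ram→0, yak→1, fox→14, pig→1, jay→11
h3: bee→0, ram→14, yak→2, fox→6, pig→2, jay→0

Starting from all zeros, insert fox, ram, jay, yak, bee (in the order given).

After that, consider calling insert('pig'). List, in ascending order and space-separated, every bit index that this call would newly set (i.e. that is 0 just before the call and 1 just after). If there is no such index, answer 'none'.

Answer: none

Derivation:
Start: bits=0000000000000000
After insert 'fox': sets bits 3 6 14 -> bits=0001001000000010
After insert 'ram': sets bits 0 14 15 -> bits=1001001000000011
After insert 'jay': sets bits 0 11 -> bits=1001001000010011
After insert 'yak': sets bits 1 2 9 -> bits=1111001001010011
After insert 'bee': sets bits 0 15 -> bits=1111001001010011
insert 'pig' would touch bits 1 2 15; currently bit1=1, bit2=1, bit15=1
Bits that are 0 among those (would change 0->1): none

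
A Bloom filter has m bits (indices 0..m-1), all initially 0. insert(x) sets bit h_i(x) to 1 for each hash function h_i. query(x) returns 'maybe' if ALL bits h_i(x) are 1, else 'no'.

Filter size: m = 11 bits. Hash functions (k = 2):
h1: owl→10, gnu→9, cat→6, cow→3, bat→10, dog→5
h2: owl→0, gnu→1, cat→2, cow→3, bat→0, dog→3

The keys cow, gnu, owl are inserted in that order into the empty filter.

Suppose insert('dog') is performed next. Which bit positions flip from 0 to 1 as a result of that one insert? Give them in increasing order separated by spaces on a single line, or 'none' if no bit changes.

Answer: 5

Derivation:
Start: bits=00000000000
After insert 'cow': sets bits 3 -> bits=00010000000
After insert 'gnu': sets bits 1 9 -> bits=01010000010
After insert 'owl': sets bits 0 10 -> bits=11010000011
insert 'dog' would touch bits 3 5; currently bit3=1, bit5=0
Bits that are 0 among those (would change 0->1): 5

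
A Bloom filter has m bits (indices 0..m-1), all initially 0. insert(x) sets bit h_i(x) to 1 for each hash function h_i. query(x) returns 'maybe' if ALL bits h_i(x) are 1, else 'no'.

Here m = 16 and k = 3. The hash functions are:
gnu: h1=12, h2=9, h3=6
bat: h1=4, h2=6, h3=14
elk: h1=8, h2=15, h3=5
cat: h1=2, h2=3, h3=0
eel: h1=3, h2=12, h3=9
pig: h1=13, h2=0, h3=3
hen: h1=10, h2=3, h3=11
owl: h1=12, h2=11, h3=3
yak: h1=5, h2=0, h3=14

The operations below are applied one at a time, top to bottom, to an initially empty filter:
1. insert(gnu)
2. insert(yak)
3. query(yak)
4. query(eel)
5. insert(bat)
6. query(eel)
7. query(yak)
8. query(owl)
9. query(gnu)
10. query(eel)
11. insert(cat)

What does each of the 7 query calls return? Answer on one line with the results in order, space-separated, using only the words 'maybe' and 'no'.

Answer: maybe no no maybe no maybe no

Derivation:
Start: bits=0000000000000000
Op 1: insert gnu -> sets bits 6 9 12 -> bits=0000001001001000
Op 2: insert yak -> sets bits 0 5 14 -> bits=1000011001001010
Op 3: query yak -> checks bit0=1, bit5=1, bit14=1 (all 1) -> maybe
Op 4: query eel -> checks bit3=0, bit9=1, bit12=1 (has a 0) -> no
Op 5: insert bat -> sets bits 4 6 14 -> bits=1000111001001010
Op 6: query eel -> checks bit3=0, bit9=1, bit12=1 (has a 0) -> no
Op 7: query yak -> checks bit0=1, bit5=1, bit14=1 (all 1) -> maybe
Op 8: query owl -> checks bit3=0, bit11=0, bit12=1 (has a 0) -> no
Op 9: query gnu -> checks bit6=1, bit9=1, bit12=1 (all 1) -> maybe
Op 10: query eel -> checks bit3=0, bit9=1, bit12=1 (has a 0) -> no
Op 11: insert cat -> sets bits 0 2 3 -> bits=1011111001001010
Query results in order: maybe no no maybe no maybe no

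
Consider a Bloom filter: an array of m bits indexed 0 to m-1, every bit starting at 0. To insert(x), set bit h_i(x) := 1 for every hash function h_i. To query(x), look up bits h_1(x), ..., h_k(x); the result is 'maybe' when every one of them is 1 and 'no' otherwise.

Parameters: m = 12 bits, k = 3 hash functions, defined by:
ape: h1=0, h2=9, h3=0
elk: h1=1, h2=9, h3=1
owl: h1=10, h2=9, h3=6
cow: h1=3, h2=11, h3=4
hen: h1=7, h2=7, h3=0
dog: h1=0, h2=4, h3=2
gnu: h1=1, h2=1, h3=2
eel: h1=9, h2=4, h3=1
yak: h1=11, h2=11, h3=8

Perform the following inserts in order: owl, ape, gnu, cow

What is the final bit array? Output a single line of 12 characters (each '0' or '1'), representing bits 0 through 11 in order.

Start: bits=000000000000
After insert 'owl': sets bits 6 9 10 -> bits=000000100110
After insert 'ape': sets bits 0 9 -> bits=100000100110
After insert 'gnu': sets bits 1 2 -> bits=111000100110
After insert 'cow': sets bits 3 4 11 -> bits=111110100111

Answer: 111110100111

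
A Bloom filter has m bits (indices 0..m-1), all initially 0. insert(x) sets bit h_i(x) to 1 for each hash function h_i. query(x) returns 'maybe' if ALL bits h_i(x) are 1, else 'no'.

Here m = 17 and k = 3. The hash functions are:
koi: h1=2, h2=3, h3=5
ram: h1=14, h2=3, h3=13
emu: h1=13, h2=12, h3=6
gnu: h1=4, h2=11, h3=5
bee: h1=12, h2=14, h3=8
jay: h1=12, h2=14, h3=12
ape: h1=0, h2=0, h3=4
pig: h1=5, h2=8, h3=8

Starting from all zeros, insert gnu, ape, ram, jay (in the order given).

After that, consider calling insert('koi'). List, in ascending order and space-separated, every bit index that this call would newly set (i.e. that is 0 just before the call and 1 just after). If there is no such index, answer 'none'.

Answer: 2

Derivation:
Start: bits=00000000000000000
After insert 'gnu': sets bits 4 5 11 -> bits=00001100000100000
After insert 'ape': sets bits 0 4 -> bits=10001100000100000
After insert 'ram': sets bits 3 13 14 -> bits=10011100000101100
After insert 'jay': sets bits 12 14 -> bits=10011100000111100
insert 'koi' would touch bits 2 3 5; currently bit2=0, bit3=1, bit5=1
Bits that are 0 among those (would change 0->1): 2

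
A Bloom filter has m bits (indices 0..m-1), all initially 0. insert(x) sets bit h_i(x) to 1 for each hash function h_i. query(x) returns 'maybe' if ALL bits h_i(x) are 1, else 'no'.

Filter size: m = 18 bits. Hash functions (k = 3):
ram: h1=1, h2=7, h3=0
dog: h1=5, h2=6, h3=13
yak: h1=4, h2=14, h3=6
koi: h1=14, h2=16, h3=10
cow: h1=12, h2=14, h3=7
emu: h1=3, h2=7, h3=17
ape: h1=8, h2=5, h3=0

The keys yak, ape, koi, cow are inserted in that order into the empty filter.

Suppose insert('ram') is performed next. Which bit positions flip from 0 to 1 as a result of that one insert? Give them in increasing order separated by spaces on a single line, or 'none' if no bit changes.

Start: bits=000000000000000000
After insert 'yak': sets bits 4 6 14 -> bits=000010100000001000
After insert 'ape': sets bits 0 5 8 -> bits=100011101000001000
After insert 'koi': sets bits 10 14 16 -> bits=100011101010001010
After insert 'cow': sets bits 7 12 14 -> bits=100011111010101010
insert 'ram' would touch bits 0 1 7; currently bit0=1, bit1=0, bit7=1
Bits that are 0 among those (would change 0->1): 1

Answer: 1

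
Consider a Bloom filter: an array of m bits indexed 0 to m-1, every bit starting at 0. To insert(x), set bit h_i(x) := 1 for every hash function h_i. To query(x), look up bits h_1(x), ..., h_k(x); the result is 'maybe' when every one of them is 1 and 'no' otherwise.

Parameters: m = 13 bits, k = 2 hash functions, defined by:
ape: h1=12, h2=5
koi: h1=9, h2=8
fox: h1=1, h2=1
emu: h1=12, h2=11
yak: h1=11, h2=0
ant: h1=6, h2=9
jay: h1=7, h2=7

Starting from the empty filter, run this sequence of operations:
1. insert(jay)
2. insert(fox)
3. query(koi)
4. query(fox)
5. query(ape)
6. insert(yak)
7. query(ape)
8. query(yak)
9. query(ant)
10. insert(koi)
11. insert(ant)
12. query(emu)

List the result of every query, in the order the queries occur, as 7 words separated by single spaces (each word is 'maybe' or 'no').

Answer: no maybe no no maybe no no

Derivation:
Start: bits=0000000000000
Op 1: insert jay -> sets bits 7 -> bits=0000000100000
Op 2: insert fox -> sets bits 1 -> bits=0100000100000
Op 3: query koi -> checks bit8=0, bit9=0 (has a 0) -> no
Op 4: query fox -> checks bit1=1 (all 1) -> maybe
Op 5: query ape -> checks bit5=0, bit12=0 (has a 0) -> no
Op 6: insert yak -> sets bits 0 11 -> bits=1100000100010
Op 7: query ape -> checks bit5=0, bit12=0 (has a 0) -> no
Op 8: query yak -> checks bit0=1, bit11=1 (all 1) -> maybe
Op 9: query ant -> checks bit6=0, bit9=0 (has a 0) -> no
Op 10: insert koi -> sets bits 8 9 -> bits=1100000111010
Op 11: insert ant -> sets bits 6 9 -> bits=1100001111010
Op 12: query emu -> checks bit11=1, bit12=0 (has a 0) -> no
Query results in order: no maybe no no maybe no no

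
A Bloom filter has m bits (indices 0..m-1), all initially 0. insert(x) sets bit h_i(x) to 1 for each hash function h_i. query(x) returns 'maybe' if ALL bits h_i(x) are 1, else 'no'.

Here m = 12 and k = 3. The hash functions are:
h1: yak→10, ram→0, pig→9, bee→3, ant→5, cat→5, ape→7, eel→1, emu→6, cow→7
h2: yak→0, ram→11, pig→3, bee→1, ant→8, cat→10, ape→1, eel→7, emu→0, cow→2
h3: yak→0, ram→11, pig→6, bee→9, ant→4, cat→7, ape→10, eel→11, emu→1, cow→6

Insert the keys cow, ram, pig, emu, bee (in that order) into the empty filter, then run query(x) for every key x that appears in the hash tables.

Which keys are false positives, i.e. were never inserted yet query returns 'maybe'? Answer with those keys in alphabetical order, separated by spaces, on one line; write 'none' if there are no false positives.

Answer: eel

Derivation:
Start: bits=000000000000
After insert 'cow': sets bits 2 6 7 -> bits=001000110000
After insert 'ram': sets bits 0 11 -> bits=101000110001
After insert 'pig': sets bits 3 6 9 -> bits=101100110101
After insert 'emu': sets bits 0 1 6 -> bits=111100110101
After insert 'bee': sets bits 1 3 9 -> bits=111100110101
Not inserted: ant ape cat eel yak — query each against bits=111100110101:
query ant: checks bit4=0, bit5=0, bit8=0 (has a 0) -> no => not a false positive
query ape: checks bit1=1, bit7=1, bit10=0 (has a 0) -> no => not a false positive
query cat: checks bit5=0, bit7=1, bit10=0 (has a 0) -> no => not a false positive
query eel: checks bit1=1, bit7=1, bit11=1 (all 1) -> maybe => FALSE POSITIVE
query yak: checks bit0=1, bit10=0 (has a 0) -> no => not a false positive
False positives (alphabetical): eel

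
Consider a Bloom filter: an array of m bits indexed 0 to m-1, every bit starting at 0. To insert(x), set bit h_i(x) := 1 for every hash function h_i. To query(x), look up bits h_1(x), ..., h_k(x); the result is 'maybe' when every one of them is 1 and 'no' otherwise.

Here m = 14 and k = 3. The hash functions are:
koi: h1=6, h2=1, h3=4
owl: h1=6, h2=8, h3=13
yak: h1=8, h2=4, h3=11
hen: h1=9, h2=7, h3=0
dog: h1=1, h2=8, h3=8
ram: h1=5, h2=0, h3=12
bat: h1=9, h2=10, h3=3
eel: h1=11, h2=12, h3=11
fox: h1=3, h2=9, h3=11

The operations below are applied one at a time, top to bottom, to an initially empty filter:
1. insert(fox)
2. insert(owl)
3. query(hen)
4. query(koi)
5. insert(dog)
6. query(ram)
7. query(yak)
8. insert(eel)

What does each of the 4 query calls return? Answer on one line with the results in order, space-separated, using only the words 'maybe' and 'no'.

Start: bits=00000000000000
Op 1: insert fox -> sets bits 3 9 11 -> bits=00010000010100
Op 2: insert owl -> sets bits 6 8 13 -> bits=00010010110101
Op 3: query hen -> checks bit0=0, bit7=0, bit9=1 (has a 0) -> no
Op 4: query koi -> checks bit1=0, bit4=0, bit6=1 (has a 0) -> no
Op 5: insert dog -> sets bits 1 8 -> bits=01010010110101
Op 6: query ram -> checks bit0=0, bit5=0, bit12=0 (has a 0) -> no
Op 7: query yak -> checks bit4=0, bit8=1, bit11=1 (has a 0) -> no
Op 8: insert eel -> sets bits 11 12 -> bits=01010010110111
Query results in order: no no no no

Answer: no no no no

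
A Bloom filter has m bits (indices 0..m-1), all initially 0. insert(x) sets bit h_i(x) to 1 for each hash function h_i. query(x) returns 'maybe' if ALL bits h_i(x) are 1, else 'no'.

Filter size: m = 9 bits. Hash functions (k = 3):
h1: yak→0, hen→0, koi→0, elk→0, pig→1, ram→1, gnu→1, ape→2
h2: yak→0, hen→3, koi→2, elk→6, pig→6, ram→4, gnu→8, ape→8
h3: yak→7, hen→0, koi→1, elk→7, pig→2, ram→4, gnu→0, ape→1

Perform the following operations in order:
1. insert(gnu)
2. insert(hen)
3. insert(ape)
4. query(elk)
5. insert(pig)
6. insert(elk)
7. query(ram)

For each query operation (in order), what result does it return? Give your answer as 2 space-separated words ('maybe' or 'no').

Answer: no no

Derivation:
Start: bits=000000000
Op 1: insert gnu -> sets bits 0 1 8 -> bits=110000001
Op 2: insert hen -> sets bits 0 3 -> bits=110100001
Op 3: insert ape -> sets bits 1 2 8 -> bits=111100001
Op 4: query elk -> checks bit0=1, bit6=0, bit7=0 (has a 0) -> no
Op 5: insert pig -> sets bits 1 2 6 -> bits=111100101
Op 6: insert elk -> sets bits 0 6 7 -> bits=111100111
Op 7: query ram -> checks bit1=1, bit4=0 (has a 0) -> no
Query results in order: no no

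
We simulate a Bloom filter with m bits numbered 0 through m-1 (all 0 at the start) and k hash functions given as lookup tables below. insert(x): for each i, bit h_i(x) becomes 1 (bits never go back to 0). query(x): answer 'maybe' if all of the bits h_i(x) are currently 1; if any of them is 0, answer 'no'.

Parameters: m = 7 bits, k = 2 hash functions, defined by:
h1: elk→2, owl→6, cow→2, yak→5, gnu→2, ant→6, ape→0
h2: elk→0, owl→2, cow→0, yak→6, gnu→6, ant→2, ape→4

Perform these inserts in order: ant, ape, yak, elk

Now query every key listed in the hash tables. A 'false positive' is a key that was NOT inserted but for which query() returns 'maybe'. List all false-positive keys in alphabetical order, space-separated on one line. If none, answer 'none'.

Answer: cow gnu owl

Derivation:
Start: bits=0000000
After insert 'ant': sets bits 2 6 -> bits=0010001
After insert 'ape': sets bits 0 4 -> bits=1010101
After insert 'yak': sets bits 5 6 -> bits=1010111
After insert 'elk': sets bits 0 2 -> bits=1010111
Not inserted: cow gnu owl — query each against bits=1010111:
query cow: checks bit0=1, bit2=1 (all 1) -> maybe => FALSE POSITIVE
query gnu: checks bit2=1, bit6=1 (all 1) -> maybe => FALSE POSITIVE
query owl: checks bit2=1, bit6=1 (all 1) -> maybe => FALSE POSITIVE
False positives (alphabetical): cow gnu owl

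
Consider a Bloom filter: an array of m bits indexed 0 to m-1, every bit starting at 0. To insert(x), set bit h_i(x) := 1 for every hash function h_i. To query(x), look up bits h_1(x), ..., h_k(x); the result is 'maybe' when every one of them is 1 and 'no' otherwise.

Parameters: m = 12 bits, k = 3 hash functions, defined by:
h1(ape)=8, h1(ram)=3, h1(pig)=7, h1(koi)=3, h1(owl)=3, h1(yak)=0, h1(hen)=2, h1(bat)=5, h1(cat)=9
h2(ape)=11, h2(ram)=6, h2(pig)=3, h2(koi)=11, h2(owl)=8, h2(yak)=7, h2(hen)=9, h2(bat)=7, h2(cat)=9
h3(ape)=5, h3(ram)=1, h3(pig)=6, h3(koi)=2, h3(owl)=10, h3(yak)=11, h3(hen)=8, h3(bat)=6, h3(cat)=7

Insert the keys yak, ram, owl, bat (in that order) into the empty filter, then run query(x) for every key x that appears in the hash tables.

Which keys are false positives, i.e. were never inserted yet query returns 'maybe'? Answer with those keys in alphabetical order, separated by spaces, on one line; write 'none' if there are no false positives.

Start: bits=000000000000
After insert 'yak': sets bits 0 7 11 -> bits=100000010001
After insert 'ram': sets bits 1 3 6 -> bits=110100110001
After insert 'owl': sets bits 3 8 10 -> bits=110100111011
After insert 'bat': sets bits 5 6 7 -> bits=110101111011
Not inserted: ape cat hen koi pig — query each against bits=110101111011:
query ape: checks bit5=1, bit8=1, bit11=1 (all 1) -> maybe => FALSE POSITIVE
query cat: checks bit7=1, bit9=0 (has a 0) -> no => not a false positive
query hen: checks bit2=0, bit8=1, bit9=0 (has a 0) -> no => not a false positive
query koi: checks bit2=0, bit3=1, bit11=1 (has a 0) -> no => not a false positive
query pig: checks bit3=1, bit6=1, bit7=1 (all 1) -> maybe => FALSE POSITIVE
False positives (alphabetical): ape pig

Answer: ape pig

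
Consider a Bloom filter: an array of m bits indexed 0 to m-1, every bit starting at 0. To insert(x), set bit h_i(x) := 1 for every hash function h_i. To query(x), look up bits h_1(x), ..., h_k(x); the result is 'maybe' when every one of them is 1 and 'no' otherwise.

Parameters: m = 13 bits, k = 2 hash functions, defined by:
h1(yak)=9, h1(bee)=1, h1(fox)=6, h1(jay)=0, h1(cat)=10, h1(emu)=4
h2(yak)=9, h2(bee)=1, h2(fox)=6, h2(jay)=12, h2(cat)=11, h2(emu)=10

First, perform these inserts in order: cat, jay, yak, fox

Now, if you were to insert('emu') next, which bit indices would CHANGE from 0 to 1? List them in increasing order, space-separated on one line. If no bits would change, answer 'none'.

Start: bits=0000000000000
After insert 'cat': sets bits 10 11 -> bits=0000000000110
After insert 'jay': sets bits 0 12 -> bits=1000000000111
After insert 'yak': sets bits 9 -> bits=1000000001111
After insert 'fox': sets bits 6 -> bits=1000001001111
insert 'emu' would touch bits 4 10; currently bit4=0, bit10=1
Bits that are 0 among those (would change 0->1): 4

Answer: 4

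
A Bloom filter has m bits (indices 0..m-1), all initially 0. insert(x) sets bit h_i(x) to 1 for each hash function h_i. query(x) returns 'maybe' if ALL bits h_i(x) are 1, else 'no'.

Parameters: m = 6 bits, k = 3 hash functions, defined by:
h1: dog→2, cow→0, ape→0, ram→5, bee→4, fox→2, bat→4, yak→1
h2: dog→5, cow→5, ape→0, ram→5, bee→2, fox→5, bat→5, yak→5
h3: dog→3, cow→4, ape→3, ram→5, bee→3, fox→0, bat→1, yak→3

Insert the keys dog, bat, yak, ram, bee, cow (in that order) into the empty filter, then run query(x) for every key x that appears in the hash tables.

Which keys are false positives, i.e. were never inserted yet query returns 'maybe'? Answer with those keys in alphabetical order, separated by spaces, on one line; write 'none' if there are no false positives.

Start: bits=000000
After insert 'dog': sets bits 2 3 5 -> bits=001101
After insert 'bat': sets bits 1 4 5 -> bits=011111
After insert 'yak': sets bits 1 3 5 -> bits=011111
After insert 'ram': sets bits 5 -> bits=011111
After insert 'bee': sets bits 2 3 4 -> bits=011111
After insert 'cow': sets bits 0 4 5 -> bits=111111
Not inserted: ape fox — query each against bits=111111:
query ape: checks bit0=1, bit3=1 (all 1) -> maybe => FALSE POSITIVE
query fox: checks bit0=1, bit2=1, bit5=1 (all 1) -> maybe => FALSE POSITIVE
False positives (alphabetical): ape fox

Answer: ape fox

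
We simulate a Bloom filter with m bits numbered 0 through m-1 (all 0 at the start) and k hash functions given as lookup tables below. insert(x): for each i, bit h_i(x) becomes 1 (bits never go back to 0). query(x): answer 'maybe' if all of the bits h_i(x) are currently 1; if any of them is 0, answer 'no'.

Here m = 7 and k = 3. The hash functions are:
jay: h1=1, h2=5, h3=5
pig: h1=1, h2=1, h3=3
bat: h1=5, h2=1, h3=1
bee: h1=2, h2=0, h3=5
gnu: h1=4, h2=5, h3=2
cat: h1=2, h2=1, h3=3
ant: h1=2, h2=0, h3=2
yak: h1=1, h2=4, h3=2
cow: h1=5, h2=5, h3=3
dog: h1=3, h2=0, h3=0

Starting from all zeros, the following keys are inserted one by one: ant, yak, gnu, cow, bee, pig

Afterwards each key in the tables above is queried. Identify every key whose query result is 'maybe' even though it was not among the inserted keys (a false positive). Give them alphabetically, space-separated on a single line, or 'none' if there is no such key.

Start: bits=0000000
After insert 'ant': sets bits 0 2 -> bits=1010000
After insert 'yak': sets bits 1 2 4 -> bits=1110100
After insert 'gnu': sets bits 2 4 5 -> bits=1110110
After insert 'cow': sets bits 3 5 -> bits=1111110
After insert 'bee': sets bits 0 2 5 -> bits=1111110
After insert 'pig': sets bits 1 3 -> bits=1111110
Not inserted: bat cat dog jay — query each against bits=1111110:
query bat: checks bit1=1, bit5=1 (all 1) -> maybe => FALSE POSITIVE
query cat: checks bit1=1, bit2=1, bit3=1 (all 1) -> maybe => FALSE POSITIVE
query dog: checks bit0=1, bit3=1 (all 1) -> maybe => FALSE POSITIVE
query jay: checks bit1=1, bit5=1 (all 1) -> maybe => FALSE POSITIVE
False positives (alphabetical): bat cat dog jay

Answer: bat cat dog jay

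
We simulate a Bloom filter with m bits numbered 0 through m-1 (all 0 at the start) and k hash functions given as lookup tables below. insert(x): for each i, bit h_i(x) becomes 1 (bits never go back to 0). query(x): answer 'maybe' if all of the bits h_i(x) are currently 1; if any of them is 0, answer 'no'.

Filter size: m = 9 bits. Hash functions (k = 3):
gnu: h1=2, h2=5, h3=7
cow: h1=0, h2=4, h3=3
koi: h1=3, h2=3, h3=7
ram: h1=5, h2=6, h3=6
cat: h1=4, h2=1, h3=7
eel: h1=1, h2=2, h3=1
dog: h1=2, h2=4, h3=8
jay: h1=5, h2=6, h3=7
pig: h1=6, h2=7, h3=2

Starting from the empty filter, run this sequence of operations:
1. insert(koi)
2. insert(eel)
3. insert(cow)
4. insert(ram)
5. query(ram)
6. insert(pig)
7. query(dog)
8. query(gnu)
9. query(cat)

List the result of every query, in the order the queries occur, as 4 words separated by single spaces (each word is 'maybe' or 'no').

Answer: maybe no maybe maybe

Derivation:
Start: bits=000000000
Op 1: insert koi -> sets bits 3 7 -> bits=000100010
Op 2: insert eel -> sets bits 1 2 -> bits=011100010
Op 3: insert cow -> sets bits 0 3 4 -> bits=111110010
Op 4: insert ram -> sets bits 5 6 -> bits=111111110
Op 5: query ram -> checks bit5=1, bit6=1 (all 1) -> maybe
Op 6: insert pig -> sets bits 2 6 7 -> bits=111111110
Op 7: query dog -> checks bit2=1, bit4=1, bit8=0 (has a 0) -> no
Op 8: query gnu -> checks bit2=1, bit5=1, bit7=1 (all 1) -> maybe
Op 9: query cat -> checks bit1=1, bit4=1, bit7=1 (all 1) -> maybe
Query results in order: maybe no maybe maybe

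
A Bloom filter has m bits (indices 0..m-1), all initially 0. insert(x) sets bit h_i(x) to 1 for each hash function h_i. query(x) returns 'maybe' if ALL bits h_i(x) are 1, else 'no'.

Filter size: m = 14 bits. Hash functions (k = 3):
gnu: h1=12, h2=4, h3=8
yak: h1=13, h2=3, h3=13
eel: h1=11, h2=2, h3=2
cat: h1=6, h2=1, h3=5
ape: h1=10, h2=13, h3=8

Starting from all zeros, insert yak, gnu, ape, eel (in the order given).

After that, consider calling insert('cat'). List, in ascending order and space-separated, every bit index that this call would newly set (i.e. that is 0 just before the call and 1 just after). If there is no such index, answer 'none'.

Start: bits=00000000000000
After insert 'yak': sets bits 3 13 -> bits=00010000000001
After insert 'gnu': sets bits 4 8 12 -> bits=00011000100011
After insert 'ape': sets bits 8 10 13 -> bits=00011000101011
After insert 'eel': sets bits 2 11 -> bits=00111000101111
insert 'cat' would touch bits 1 5 6; currently bit1=0, bit5=0, bit6=0
Bits that are 0 among those (would change 0->1): 1 5 6

Answer: 1 5 6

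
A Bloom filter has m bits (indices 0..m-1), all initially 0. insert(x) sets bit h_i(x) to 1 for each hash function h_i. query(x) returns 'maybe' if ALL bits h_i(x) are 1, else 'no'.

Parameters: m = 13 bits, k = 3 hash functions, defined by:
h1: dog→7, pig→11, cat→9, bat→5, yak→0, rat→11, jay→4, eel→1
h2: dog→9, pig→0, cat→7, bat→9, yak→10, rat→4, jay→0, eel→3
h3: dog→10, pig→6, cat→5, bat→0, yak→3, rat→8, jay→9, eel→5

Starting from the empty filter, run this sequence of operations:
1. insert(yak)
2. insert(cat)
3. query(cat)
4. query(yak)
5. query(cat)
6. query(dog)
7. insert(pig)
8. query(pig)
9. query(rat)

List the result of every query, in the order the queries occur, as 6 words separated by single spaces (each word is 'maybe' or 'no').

Answer: maybe maybe maybe maybe maybe no

Derivation:
Start: bits=0000000000000
Op 1: insert yak -> sets bits 0 3 10 -> bits=1001000000100
Op 2: insert cat -> sets bits 5 7 9 -> bits=1001010101100
Op 3: query cat -> checks bit5=1, bit7=1, bit9=1 (all 1) -> maybe
Op 4: query yak -> checks bit0=1, bit3=1, bit10=1 (all 1) -> maybe
Op 5: query cat -> checks bit5=1, bit7=1, bit9=1 (all 1) -> maybe
Op 6: query dog -> checks bit7=1, bit9=1, bit10=1 (all 1) -> maybe
Op 7: insert pig -> sets bits 0 6 11 -> bits=1001011101110
Op 8: query pig -> checks bit0=1, bit6=1, bit11=1 (all 1) -> maybe
Op 9: query rat -> checks bit4=0, bit8=0, bit11=1 (has a 0) -> no
Query results in order: maybe maybe maybe maybe maybe no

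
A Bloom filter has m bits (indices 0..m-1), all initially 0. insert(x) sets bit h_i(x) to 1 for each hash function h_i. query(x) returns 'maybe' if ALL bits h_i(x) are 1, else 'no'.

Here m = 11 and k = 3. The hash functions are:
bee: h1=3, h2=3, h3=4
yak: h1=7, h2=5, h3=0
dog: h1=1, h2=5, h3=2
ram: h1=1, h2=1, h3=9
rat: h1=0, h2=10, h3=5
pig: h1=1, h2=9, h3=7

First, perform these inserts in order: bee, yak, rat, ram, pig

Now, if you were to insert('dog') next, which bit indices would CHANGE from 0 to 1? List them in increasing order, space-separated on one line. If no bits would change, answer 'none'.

Start: bits=00000000000
After insert 'bee': sets bits 3 4 -> bits=00011000000
After insert 'yak': sets bits 0 5 7 -> bits=10011101000
After insert 'rat': sets bits 0 5 10 -> bits=10011101001
After insert 'ram': sets bits 1 9 -> bits=11011101011
After insert 'pig': sets bits 1 7 9 -> bits=11011101011
insert 'dog' would touch bits 1 2 5; currently bit1=1, bit2=0, bit5=1
Bits that are 0 among those (would change 0->1): 2

Answer: 2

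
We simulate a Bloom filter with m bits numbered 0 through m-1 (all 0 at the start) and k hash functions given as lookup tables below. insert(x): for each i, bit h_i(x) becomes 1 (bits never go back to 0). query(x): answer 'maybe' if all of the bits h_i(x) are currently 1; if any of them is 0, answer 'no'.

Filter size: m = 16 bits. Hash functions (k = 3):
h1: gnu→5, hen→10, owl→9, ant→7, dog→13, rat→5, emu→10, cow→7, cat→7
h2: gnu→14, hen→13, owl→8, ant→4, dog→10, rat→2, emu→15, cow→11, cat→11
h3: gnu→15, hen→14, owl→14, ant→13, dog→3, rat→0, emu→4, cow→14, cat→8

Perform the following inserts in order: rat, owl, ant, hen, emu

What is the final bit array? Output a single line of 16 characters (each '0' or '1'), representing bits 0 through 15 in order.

Start: bits=0000000000000000
After insert 'rat': sets bits 0 2 5 -> bits=1010010000000000
After insert 'owl': sets bits 8 9 14 -> bits=1010010011000010
After insert 'ant': sets bits 4 7 13 -> bits=1010110111000110
After insert 'hen': sets bits 10 13 14 -> bits=1010110111100110
After insert 'emu': sets bits 4 10 15 -> bits=1010110111100111

Answer: 1010110111100111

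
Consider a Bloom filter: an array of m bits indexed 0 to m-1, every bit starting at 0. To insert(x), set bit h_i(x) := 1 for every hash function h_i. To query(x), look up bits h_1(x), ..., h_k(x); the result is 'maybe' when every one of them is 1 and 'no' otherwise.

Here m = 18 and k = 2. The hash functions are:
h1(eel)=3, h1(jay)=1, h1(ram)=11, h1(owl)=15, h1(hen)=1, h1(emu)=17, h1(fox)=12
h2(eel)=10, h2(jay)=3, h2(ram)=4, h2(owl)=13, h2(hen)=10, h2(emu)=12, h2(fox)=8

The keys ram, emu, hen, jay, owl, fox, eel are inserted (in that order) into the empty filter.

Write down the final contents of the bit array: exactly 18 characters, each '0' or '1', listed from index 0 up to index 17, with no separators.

Answer: 010110001011110101

Derivation:
Start: bits=000000000000000000
After insert 'ram': sets bits 4 11 -> bits=000010000001000000
After insert 'emu': sets bits 12 17 -> bits=000010000001100001
After insert 'hen': sets bits 1 10 -> bits=010010000011100001
After insert 'jay': sets bits 1 3 -> bits=010110000011100001
After insert 'owl': sets bits 13 15 -> bits=010110000011110101
After insert 'fox': sets bits 8 12 -> bits=010110001011110101
After insert 'eel': sets bits 3 10 -> bits=010110001011110101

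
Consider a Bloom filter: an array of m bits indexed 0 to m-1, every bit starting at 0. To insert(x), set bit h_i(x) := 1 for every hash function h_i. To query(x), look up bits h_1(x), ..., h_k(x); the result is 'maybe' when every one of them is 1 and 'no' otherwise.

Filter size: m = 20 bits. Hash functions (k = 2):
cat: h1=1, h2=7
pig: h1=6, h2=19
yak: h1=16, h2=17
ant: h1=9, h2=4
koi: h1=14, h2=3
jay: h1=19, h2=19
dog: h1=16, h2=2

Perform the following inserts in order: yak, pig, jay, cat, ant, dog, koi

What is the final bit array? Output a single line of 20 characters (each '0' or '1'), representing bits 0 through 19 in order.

Answer: 01111011010000101101

Derivation:
Start: bits=00000000000000000000
After insert 'yak': sets bits 16 17 -> bits=00000000000000001100
After insert 'pig': sets bits 6 19 -> bits=00000010000000001101
After insert 'jay': sets bits 19 -> bits=00000010000000001101
After insert 'cat': sets bits 1 7 -> bits=01000011000000001101
After insert 'ant': sets bits 4 9 -> bits=01001011010000001101
After insert 'dog': sets bits 2 16 -> bits=01101011010000001101
After insert 'koi': sets bits 3 14 -> bits=01111011010000101101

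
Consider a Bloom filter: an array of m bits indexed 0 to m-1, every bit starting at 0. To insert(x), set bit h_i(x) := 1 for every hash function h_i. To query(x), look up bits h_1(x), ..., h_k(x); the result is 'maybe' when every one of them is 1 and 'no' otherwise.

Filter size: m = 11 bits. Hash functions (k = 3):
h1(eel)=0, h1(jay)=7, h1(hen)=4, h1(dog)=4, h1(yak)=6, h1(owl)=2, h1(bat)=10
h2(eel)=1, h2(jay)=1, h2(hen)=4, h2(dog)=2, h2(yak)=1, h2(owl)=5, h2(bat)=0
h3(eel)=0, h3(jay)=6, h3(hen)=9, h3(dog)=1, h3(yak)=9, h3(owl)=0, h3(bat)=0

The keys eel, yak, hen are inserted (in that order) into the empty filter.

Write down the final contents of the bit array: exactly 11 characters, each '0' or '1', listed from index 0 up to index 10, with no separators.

Start: bits=00000000000
After insert 'eel': sets bits 0 1 -> bits=11000000000
After insert 'yak': sets bits 1 6 9 -> bits=11000010010
After insert 'hen': sets bits 4 9 -> bits=11001010010

Answer: 11001010010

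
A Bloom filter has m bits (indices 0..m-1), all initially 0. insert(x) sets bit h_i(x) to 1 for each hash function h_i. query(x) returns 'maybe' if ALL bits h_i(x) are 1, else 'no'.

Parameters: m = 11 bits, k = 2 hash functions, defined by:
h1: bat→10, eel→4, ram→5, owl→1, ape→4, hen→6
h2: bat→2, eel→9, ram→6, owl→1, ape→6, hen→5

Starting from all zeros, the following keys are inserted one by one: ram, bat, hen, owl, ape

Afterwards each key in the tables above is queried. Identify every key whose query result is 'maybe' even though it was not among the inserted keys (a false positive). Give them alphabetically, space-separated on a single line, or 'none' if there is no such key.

Answer: none

Derivation:
Start: bits=00000000000
After insert 'ram': sets bits 5 6 -> bits=00000110000
After insert 'bat': sets bits 2 10 -> bits=00100110001
After insert 'hen': sets bits 5 6 -> bits=00100110001
After insert 'owl': sets bits 1 -> bits=01100110001
After insert 'ape': sets bits 4 6 -> bits=01101110001
Not inserted: eel — query each against bits=01101110001:
query eel: checks bit4=1, bit9=0 (has a 0) -> no => not a false positive
False positives (alphabetical): none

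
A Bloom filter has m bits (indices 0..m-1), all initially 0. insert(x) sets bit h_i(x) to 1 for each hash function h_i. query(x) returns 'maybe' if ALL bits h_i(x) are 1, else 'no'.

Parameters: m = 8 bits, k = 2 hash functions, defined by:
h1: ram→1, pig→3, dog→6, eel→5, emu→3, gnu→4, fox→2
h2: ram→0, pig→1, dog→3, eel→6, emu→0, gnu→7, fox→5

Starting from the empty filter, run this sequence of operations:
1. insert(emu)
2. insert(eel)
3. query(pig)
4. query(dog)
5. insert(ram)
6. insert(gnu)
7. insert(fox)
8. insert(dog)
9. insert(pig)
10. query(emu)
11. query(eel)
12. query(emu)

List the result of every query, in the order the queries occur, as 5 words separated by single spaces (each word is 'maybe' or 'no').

Start: bits=00000000
Op 1: insert emu -> sets bits 0 3 -> bits=10010000
Op 2: insert eel -> sets bits 5 6 -> bits=10010110
Op 3: query pig -> checks bit1=0, bit3=1 (has a 0) -> no
Op 4: query dog -> checks bit3=1, bit6=1 (all 1) -> maybe
Op 5: insert ram -> sets bits 0 1 -> bits=11010110
Op 6: insert gnu -> sets bits 4 7 -> bits=11011111
Op 7: insert fox -> sets bits 2 5 -> bits=11111111
Op 8: insert dog -> sets bits 3 6 -> bits=11111111
Op 9: insert pig -> sets bits 1 3 -> bits=11111111
Op 10: query emu -> checks bit0=1, bit3=1 (all 1) -> maybe
Op 11: query eel -> checks bit5=1, bit6=1 (all 1) -> maybe
Op 12: query emu -> checks bit0=1, bit3=1 (all 1) -> maybe
Query results in order: no maybe maybe maybe maybe

Answer: no maybe maybe maybe maybe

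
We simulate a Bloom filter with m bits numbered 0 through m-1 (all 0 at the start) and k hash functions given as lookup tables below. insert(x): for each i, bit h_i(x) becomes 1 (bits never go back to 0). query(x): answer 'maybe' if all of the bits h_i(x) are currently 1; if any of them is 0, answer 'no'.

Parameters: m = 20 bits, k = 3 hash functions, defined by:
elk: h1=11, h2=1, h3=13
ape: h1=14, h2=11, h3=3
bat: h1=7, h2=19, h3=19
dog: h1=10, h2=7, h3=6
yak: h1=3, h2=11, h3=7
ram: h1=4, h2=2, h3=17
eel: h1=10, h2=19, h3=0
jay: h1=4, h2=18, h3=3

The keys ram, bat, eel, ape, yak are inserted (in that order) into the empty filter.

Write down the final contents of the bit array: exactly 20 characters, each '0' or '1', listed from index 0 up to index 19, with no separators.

Answer: 10111001001100100101

Derivation:
Start: bits=00000000000000000000
After insert 'ram': sets bits 2 4 17 -> bits=00101000000000000100
After insert 'bat': sets bits 7 19 -> bits=00101001000000000101
After insert 'eel': sets bits 0 10 19 -> bits=10101001001000000101
After insert 'ape': sets bits 3 11 14 -> bits=10111001001100100101
After insert 'yak': sets bits 3 7 11 -> bits=10111001001100100101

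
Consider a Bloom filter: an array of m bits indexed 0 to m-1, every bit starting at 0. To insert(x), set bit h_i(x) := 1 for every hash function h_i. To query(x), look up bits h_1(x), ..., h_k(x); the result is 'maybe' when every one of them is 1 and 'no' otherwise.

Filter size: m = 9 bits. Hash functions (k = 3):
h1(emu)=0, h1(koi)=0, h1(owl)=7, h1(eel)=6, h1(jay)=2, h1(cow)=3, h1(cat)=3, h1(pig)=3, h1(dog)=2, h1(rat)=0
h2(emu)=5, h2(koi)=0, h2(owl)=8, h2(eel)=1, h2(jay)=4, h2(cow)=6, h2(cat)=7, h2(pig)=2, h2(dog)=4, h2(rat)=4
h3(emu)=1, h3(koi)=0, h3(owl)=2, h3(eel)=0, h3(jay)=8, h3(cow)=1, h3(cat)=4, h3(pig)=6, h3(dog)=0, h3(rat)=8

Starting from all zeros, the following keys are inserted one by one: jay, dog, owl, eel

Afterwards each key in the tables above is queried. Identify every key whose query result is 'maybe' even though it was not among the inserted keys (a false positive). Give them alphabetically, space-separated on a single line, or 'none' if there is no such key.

Answer: koi rat

Derivation:
Start: bits=000000000
After insert 'jay': sets bits 2 4 8 -> bits=001010001
After insert 'dog': sets bits 0 2 4 -> bits=101010001
After insert 'owl': sets bits 2 7 8 -> bits=101010011
After insert 'eel': sets bits 0 1 6 -> bits=111010111
Not inserted: cat cow emu koi pig rat — query each against bits=111010111:
query cat: checks bit3=0, bit4=1, bit7=1 (has a 0) -> no => not a false positive
query cow: checks bit1=1, bit3=0, bit6=1 (has a 0) -> no => not a false positive
query emu: checks bit0=1, bit1=1, bit5=0 (has a 0) -> no => not a false positive
query koi: checks bit0=1 (all 1) -> maybe => FALSE POSITIVE
query pig: checks bit2=1, bit3=0, bit6=1 (has a 0) -> no => not a false positive
query rat: checks bit0=1, bit4=1, bit8=1 (all 1) -> maybe => FALSE POSITIVE
False positives (alphabetical): koi rat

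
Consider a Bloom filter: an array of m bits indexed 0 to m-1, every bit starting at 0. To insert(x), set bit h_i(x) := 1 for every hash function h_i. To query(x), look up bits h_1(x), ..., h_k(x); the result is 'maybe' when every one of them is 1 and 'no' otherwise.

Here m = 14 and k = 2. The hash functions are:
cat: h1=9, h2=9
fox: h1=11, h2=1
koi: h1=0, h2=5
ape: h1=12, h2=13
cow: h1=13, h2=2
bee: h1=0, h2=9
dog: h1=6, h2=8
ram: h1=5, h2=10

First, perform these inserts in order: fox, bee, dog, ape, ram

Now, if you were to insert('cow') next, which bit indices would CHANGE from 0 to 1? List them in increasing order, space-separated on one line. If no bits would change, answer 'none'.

Answer: 2

Derivation:
Start: bits=00000000000000
After insert 'fox': sets bits 1 11 -> bits=01000000000100
After insert 'bee': sets bits 0 9 -> bits=11000000010100
After insert 'dog': sets bits 6 8 -> bits=11000010110100
After insert 'ape': sets bits 12 13 -> bits=11000010110111
After insert 'ram': sets bits 5 10 -> bits=11000110111111
insert 'cow' would touch bits 2 13; currently bit2=0, bit13=1
Bits that are 0 among those (would change 0->1): 2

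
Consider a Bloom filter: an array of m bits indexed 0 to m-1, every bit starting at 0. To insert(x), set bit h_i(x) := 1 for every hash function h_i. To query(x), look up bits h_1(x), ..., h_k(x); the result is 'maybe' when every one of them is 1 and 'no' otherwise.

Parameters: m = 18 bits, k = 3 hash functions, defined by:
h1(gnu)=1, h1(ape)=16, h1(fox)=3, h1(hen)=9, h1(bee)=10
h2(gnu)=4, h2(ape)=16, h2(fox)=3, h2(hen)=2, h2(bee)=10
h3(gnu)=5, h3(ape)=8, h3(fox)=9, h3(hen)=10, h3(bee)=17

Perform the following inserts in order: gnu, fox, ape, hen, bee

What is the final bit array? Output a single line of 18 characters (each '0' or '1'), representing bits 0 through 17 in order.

Start: bits=000000000000000000
After insert 'gnu': sets bits 1 4 5 -> bits=010011000000000000
After insert 'fox': sets bits 3 9 -> bits=010111000100000000
After insert 'ape': sets bits 8 16 -> bits=010111001100000010
After insert 'hen': sets bits 2 9 10 -> bits=011111001110000010
After insert 'bee': sets bits 10 17 -> bits=011111001110000011

Answer: 011111001110000011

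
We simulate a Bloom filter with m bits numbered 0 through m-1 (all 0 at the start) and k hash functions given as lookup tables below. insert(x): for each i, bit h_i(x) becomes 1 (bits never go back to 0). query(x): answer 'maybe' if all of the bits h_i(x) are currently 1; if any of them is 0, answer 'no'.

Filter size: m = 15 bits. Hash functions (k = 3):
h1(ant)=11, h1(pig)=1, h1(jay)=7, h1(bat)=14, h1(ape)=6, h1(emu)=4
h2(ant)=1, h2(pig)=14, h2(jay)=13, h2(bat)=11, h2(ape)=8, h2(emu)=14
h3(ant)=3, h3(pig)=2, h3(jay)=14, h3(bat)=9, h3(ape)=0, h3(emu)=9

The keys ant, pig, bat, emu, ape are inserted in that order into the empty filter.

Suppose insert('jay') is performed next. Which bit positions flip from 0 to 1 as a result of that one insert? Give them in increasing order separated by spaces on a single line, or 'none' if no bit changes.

Answer: 7 13

Derivation:
Start: bits=000000000000000
After insert 'ant': sets bits 1 3 11 -> bits=010100000001000
After insert 'pig': sets bits 1 2 14 -> bits=011100000001001
After insert 'bat': sets bits 9 11 14 -> bits=011100000101001
After insert 'emu': sets bits 4 9 14 -> bits=011110000101001
After insert 'ape': sets bits 0 6 8 -> bits=111110101101001
insert 'jay' would touch bits 7 13 14; currently bit7=0, bit13=0, bit14=1
Bits that are 0 among those (would change 0->1): 7 13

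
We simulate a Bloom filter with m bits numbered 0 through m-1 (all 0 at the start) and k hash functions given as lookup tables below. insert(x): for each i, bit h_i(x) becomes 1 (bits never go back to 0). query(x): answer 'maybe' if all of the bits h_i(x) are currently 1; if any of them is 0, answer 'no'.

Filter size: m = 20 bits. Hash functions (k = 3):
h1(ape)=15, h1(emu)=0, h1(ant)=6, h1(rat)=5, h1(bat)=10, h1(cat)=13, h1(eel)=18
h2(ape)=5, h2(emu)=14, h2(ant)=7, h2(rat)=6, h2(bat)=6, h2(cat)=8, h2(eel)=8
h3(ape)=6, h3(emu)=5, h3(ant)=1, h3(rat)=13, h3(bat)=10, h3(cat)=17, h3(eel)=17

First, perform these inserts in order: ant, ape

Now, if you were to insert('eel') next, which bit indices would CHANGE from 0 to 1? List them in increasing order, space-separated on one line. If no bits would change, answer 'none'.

Start: bits=00000000000000000000
After insert 'ant': sets bits 1 6 7 -> bits=01000011000000000000
After insert 'ape': sets bits 5 6 15 -> bits=01000111000000010000
insert 'eel' would touch bits 8 17 18; currently bit8=0, bit17=0, bit18=0
Bits that are 0 among those (would change 0->1): 8 17 18

Answer: 8 17 18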